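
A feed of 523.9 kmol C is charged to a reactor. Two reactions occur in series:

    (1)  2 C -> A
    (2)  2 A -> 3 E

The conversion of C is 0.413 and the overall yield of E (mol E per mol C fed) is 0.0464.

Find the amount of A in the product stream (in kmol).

92 kmol

Conversion of C: C consumed = 2ξ₁ = 0.413 × 523.9 → ξ₁ = 108.2 kmol.
Yield of E: 3ξ₂ / 523.9 = 0.0464 → ξ₂ = 8.103 kmol.
Outlet amounts (n = n₀ + Σ ν·ξ):
  C: 523.9 − 2(108.2) = 307.5
  A: 0 + 1(108.2) − 2(8.103) = 91.98
  E: 0 + 3(8.103) = 24.31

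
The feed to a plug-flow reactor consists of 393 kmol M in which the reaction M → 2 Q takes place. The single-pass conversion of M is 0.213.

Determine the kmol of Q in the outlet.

M reacted = 0.213 × 393 = 83.71 kmol; ν_M = −1, so ξ = 83.71/1 = 83.71 kmol.
Outlet amounts (n = n₀ + ν ξ):
  M: 393 − 1(83.71) = 309.3
  Q: 0 + 2(83.71) = 167.4

167 kmol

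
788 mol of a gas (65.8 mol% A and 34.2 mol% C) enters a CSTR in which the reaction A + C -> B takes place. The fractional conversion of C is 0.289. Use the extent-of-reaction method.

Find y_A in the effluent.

0.62

C reacted = 0.289 × 269.5 = 77.88 mol; ν_C = −1, so ξ = 77.88/1 = 77.88 mol.
Outlet amounts (n = n₀ + ν ξ):
  A: 518.5 − 1(77.88) = 440.6
  C: 269.5 − 1(77.88) = 191.6
  B: 0 + 1(77.88) = 77.88
Total out = 710.1 mol; y_A = 440.6 / 710.1 = 0.6205.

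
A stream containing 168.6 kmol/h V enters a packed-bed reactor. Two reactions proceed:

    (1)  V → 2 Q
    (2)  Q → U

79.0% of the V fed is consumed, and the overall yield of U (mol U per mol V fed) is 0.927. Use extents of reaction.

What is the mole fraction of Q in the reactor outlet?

0.365

Conversion of V: V consumed = 1ξ₁ = 0.79 × 168.6 → ξ₁ = 133.2 kmol/h.
Yield of U: 1ξ₂ / 168.6 = 0.927 → ξ₂ = 156.3 kmol/h.
Outlet amounts (n = n₀ + Σ ν·ξ):
  V: 168.6 − 1(133.2) = 35.41
  Q: 0 + 2(133.2) − 1(156.3) = 110.1
  U: 0 + 1(156.3) = 156.3
Total out = 301.8 kmol/h; y_Q = 110.1 / 301.8 = 0.3648.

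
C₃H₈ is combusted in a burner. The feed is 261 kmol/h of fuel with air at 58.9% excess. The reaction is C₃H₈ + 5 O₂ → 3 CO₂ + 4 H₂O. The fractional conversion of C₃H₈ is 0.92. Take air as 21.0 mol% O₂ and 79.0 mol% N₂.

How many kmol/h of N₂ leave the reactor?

Stoichiometric O₂ = 5 × 261 = 1305 kmol/h; O₂ fed = 1305 × 1.589 = 2074 kmol/h.
N₂ fed = 2074 × 79/21 = 7801 kmol/h.
Fuel reacted = 0.92 × 261 → ξ = 240.1 kmol/h.
Outlet (n = n₀ + ν ξ):
  C₃H₈: 261 − 1(240.1) = 20.88
  O₂: 2074 − 5(240.1) = 873
  N₂: 7801 (inert)
  CO₂: 0 + 3(240.1) = 720.4
  H₂O: 0 + 4(240.1) = 960.5

7800 kmol/h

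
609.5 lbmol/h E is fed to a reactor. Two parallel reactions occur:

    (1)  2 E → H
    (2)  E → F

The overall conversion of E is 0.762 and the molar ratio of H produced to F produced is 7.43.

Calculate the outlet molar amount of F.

Conversion of E: E consumed = 0.762 × 609.5 = 464.4 lbmol/h = 2ξ₁ + 1ξ₂.
Selectivity: 1ξ₁ / (1ξ₂) = 7.43 → ξ₁ = 7.43 ξ₂.
Substitute: (2·7.43 + 1) ξ₂ = 464.4 → ξ₂ = 29.28 lbmol/h, ξ₁ = 217.6 lbmol/h.
Outlet amounts (n = n₀ + Σ ν·ξ):
  E: 609.5 − 2(217.6) − 1(29.28) = 145.1
  H: 0 + 1(217.6) = 217.6
  F: 0 + 1(29.28) = 29.28

29.3 lbmol/h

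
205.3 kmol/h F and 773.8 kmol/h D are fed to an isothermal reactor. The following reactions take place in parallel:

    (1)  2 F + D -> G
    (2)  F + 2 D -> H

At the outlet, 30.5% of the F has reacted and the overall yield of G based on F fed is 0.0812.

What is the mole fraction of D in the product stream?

0.787

Yield of G: 1ξ₁ / 205.3 = 0.0812 → ξ₁ = 16.67 kmol/h.
Conversion of F: 2ξ₁ + 1ξ₂ = 0.305 × 205.3 = 62.62 → ξ₂ = 29.28 kmol/h.
Outlet amounts (n = n₀ + Σ ν·ξ):
  F: 205.3 − 2(16.67) − 1(29.28) = 142.7
  D: 773.8 − 1(16.67) − 2(29.28) = 698.6
  G: 0 + 1(16.67) = 16.67
  H: 0 + 1(29.28) = 29.28
Total out = 887.2 kmol/h; y_D = 698.6 / 887.2 = 0.7874.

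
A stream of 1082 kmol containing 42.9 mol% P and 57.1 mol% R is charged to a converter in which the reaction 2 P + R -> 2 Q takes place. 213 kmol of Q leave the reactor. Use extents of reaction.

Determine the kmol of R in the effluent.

For Q: n = n₀ + 2ξ → 213 = 0 + 2ξ, giving ξ = 106.5 kmol.
Outlet amounts (n = n₀ + ν ξ):
  P: 464.2 − 2(106.5) = 251.2
  R: 617.8 − 1(106.5) = 511.3
  Q: 0 + 2(106.5) = 213

511 kmol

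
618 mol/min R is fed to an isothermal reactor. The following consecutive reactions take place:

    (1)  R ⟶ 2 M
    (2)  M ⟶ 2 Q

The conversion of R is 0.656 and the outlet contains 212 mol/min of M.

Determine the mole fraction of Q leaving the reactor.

0.738

Conversion of R: R consumed = 1ξ₁ = 0.656 × 618 → ξ₁ = 405.4 mol/min.
M balance: n_M = 0 + 2ξ₁ − 1ξ₂ = 212 → ξ₂ = (2·405.4 − 212)/1 = 598.8 mol/min.
Outlet amounts (n = n₀ + Σ ν·ξ):
  R: 618 − 1(405.4) = 212.6
  M: 0 + 2(405.4) − 1(598.8) = 212
  Q: 0 + 2(598.8) = 1198
Total out = 1622 mol/min; y_Q = 1198 / 1622 = 0.7383.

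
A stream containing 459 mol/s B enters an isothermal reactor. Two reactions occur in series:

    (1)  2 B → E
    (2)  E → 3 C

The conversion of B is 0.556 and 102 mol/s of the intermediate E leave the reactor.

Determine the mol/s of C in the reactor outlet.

76.8 mol/s

Conversion of B: B consumed = 2ξ₁ = 0.556 × 459 → ξ₁ = 127.6 mol/s.
E balance: n_E = 0 + 1ξ₁ − 1ξ₂ = 102 → ξ₂ = (1·127.6 − 102)/1 = 25.6 mol/s.
Outlet amounts (n = n₀ + Σ ν·ξ):
  B: 459 − 2(127.6) = 203.8
  E: 0 + 1(127.6) − 1(25.6) = 102
  C: 0 + 3(25.6) = 76.81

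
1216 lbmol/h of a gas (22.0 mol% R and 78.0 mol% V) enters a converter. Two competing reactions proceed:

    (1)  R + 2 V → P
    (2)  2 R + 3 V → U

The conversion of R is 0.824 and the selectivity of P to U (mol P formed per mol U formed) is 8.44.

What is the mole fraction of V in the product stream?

0.682

Conversion of R: R consumed = 0.824 × 267.5 = 220.4 lbmol/h = 1ξ₁ + 2ξ₂.
Selectivity: 1ξ₁ / (1ξ₂) = 8.44 → ξ₁ = 8.44 ξ₂.
Substitute: (1·8.44 + 2) ξ₂ = 220.4 → ξ₂ = 21.11 lbmol/h, ξ₁ = 178.2 lbmol/h.
Outlet amounts (n = n₀ + Σ ν·ξ):
  R: 267.5 − 1(178.2) − 2(21.11) = 47.08
  V: 948.5 − 2(178.2) − 3(21.11) = 528.7
  P: 0 + 1(178.2) = 178.2
  U: 0 + 1(21.11) = 21.11
Total out = 775.1 lbmol/h; y_V = 528.7 / 775.1 = 0.6821.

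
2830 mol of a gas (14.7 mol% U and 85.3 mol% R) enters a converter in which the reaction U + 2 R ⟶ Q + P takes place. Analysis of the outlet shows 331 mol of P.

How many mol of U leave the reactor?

For P: n = n₀ + 1ξ → 331 = 0 + 1ξ, giving ξ = 331 mol.
Outlet amounts (n = n₀ + ν ξ):
  U: 416 − 1(331) = 85.01
  R: 2414 − 2(331) = 1752
  Q: 0 + 1(331) = 331
  P: 0 + 1(331) = 331

85 mol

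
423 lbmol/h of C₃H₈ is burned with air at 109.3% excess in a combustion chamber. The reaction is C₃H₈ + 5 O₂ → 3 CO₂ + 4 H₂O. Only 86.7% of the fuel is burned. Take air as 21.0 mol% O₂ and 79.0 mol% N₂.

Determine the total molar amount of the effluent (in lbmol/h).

Stoichiometric O₂ = 5 × 423 = 2115 lbmol/h; O₂ fed = 2115 × 2.093 = 4427 lbmol/h.
N₂ fed = 4427 × 79/21 = 16650 lbmol/h.
Fuel reacted = 0.867 × 423 → ξ = 366.7 lbmol/h.
Outlet (n = n₀ + ν ξ):
  C₃H₈: 423 − 1(366.7) = 56.26
  O₂: 4427 − 5(366.7) = 2593
  N₂: 16650 (inert)
  CO₂: 0 + 3(366.7) = 1100
  H₂O: 0 + 4(366.7) = 1467
Total out = 56.26 + 2593 + 16650 + 1100 + 1467 = 21870 lbmol/h.

21900 lbmol/h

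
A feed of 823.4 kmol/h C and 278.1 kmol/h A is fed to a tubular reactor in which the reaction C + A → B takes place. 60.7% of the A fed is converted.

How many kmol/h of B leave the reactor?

A reacted = 0.607 × 278.1 = 168.8 kmol/h; ν_A = −1, so ξ = 168.8/1 = 168.8 kmol/h.
Outlet amounts (n = n₀ + ν ξ):
  C: 823.4 − 1(168.8) = 654.6
  A: 278.1 − 1(168.8) = 109.3
  B: 0 + 1(168.8) = 168.8

169 kmol/h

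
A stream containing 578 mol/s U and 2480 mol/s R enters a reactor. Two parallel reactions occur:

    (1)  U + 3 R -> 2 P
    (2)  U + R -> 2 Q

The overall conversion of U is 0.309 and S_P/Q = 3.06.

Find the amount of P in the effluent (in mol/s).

269 mol/s

Conversion of U: U consumed = 0.309 × 578 = 178.6 mol/s = 1ξ₁ + 1ξ₂.
Selectivity: 2ξ₁ / (2ξ₂) = 3.06 → ξ₁ = 3.06 ξ₂.
Substitute: (1·3.06 + 1) ξ₂ = 178.6 → ξ₂ = 43.99 mol/s, ξ₁ = 134.6 mol/s.
Outlet amounts (n = n₀ + Σ ν·ξ):
  U: 578 − 1(134.6) − 1(43.99) = 399.4
  R: 2480 − 3(134.6) − 1(43.99) = 2032
  P: 0 + 2(134.6) = 269.2
  Q: 0 + 2(43.99) = 87.98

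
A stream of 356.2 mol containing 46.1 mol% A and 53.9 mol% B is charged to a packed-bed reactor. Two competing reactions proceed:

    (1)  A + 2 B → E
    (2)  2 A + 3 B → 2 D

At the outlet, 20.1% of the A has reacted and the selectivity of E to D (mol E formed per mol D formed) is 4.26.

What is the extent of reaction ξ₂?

ξ₂ = 3.14 mol

Conversion of A: A consumed = 0.201 × 164.2 = 33.01 mol = 1ξ₁ + 2ξ₂.
Selectivity: 1ξ₁ / (2ξ₂) = 4.26 → ξ₁ = 8.52 ξ₂.
Substitute: (1·8.52 + 2) ξ₂ = 33.01 → ξ₂ = 3.137 mol, ξ₁ = 26.73 mol.
Outlet amounts (n = n₀ + Σ ν·ξ):
  A: 164.2 − 1(26.73) − 2(3.137) = 131.2
  B: 192 − 2(26.73) − 3(3.137) = 129.1
  E: 0 + 1(26.73) = 26.73
  D: 0 + 2(3.137) = 6.275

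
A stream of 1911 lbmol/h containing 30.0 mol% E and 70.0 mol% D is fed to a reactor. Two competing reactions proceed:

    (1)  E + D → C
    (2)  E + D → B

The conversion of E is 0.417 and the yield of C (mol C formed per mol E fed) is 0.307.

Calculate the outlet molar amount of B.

Yield of C: 1ξ₁ / 573.3 = 0.307 → ξ₁ = 176 lbmol/h.
Conversion of E: 1ξ₁ + 1ξ₂ = 0.417 × 573.3 = 239.1 → ξ₂ = 63.06 lbmol/h.
Outlet amounts (n = n₀ + Σ ν·ξ):
  E: 573.3 − 1(176) − 1(63.06) = 334.2
  D: 1338 − 1(176) − 1(63.06) = 1099
  C: 0 + 1(176) = 176
  B: 0 + 1(63.06) = 63.06

63.1 lbmol/h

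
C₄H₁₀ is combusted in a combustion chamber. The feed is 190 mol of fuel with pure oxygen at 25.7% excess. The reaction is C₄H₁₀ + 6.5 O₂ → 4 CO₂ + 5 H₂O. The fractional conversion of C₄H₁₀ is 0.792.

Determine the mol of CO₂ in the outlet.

602 mol

Stoichiometric O₂ = 6.5 × 190 = 1235 mol; O₂ fed = 1235 × 1.257 = 1552 mol.
Fuel reacted = 0.792 × 190 → ξ = 150.5 mol.
Outlet (n = n₀ + ν ξ):
  C₄H₁₀: 190 − 1(150.5) = 39.52
  O₂: 1552 − 6.5(150.5) = 574.3
  CO₂: 0 + 4(150.5) = 601.9
  H₂O: 0 + 5(150.5) = 752.4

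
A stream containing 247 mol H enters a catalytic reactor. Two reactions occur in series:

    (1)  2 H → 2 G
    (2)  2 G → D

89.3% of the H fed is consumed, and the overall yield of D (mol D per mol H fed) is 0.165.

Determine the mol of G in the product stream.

139 mol

Conversion of H: H consumed = 2ξ₁ = 0.893 × 247 → ξ₁ = 110.3 mol.
Yield of D: 1ξ₂ / 247 = 0.165 → ξ₂ = 40.76 mol.
Outlet amounts (n = n₀ + Σ ν·ξ):
  H: 247 − 2(110.3) = 26.43
  G: 0 + 2(110.3) − 2(40.76) = 139.1
  D: 0 + 1(40.76) = 40.76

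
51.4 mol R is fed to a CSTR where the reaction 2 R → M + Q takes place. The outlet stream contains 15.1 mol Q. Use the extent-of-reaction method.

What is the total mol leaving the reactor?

51.4 mol

For Q: n = n₀ + 1ξ → 15.1 = 0 + 1ξ, giving ξ = 15.1 mol.
Outlet amounts (n = n₀ + ν ξ):
  R: 51.4 − 2(15.1) = 21.2
  M: 0 + 1(15.1) = 15.1
  Q: 0 + 1(15.1) = 15.1
Total out = 21.2 + 15.1 + 15.1 = 51.4 mol.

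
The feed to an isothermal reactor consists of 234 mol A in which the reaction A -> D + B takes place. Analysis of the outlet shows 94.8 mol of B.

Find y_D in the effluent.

For B: n = n₀ + 1ξ → 94.8 = 0 + 1ξ, giving ξ = 94.8 mol.
Outlet amounts (n = n₀ + ν ξ):
  A: 234 − 1(94.8) = 139.2
  D: 0 + 1(94.8) = 94.8
  B: 0 + 1(94.8) = 94.8
Total out = 328.8 mol; y_D = 94.8 / 328.8 = 0.2883.

0.288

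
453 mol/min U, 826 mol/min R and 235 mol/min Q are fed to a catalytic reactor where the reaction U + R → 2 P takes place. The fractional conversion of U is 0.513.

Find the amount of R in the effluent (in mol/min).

594 mol/min

U reacted = 0.513 × 453 = 232.4 mol/min; ν_U = −1, so ξ = 232.4/1 = 232.4 mol/min.
Outlet amounts (n = n₀ + ν ξ):
  U: 453 − 1(232.4) = 220.6
  R: 826 − 1(232.4) = 593.6
  P: 0 + 2(232.4) = 464.8
  Q: 235 (inert)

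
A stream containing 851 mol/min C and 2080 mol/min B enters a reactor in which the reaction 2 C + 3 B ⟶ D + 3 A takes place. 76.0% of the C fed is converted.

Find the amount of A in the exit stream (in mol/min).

C reacted = 0.76 × 851 = 646.8 mol/min; ν_C = −2, so ξ = 646.8/2 = 323.4 mol/min.
Outlet amounts (n = n₀ + ν ξ):
  C: 851 − 2(323.4) = 204.2
  B: 2080 − 3(323.4) = 1110
  D: 0 + 1(323.4) = 323.4
  A: 0 + 3(323.4) = 970.1

970 mol/min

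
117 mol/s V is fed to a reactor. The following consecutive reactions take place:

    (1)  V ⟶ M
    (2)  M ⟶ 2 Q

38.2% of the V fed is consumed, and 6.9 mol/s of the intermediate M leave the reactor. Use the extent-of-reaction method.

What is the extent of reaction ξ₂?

Conversion of V: V consumed = 1ξ₁ = 0.382 × 117 → ξ₁ = 44.69 mol/s.
M balance: n_M = 0 + 1ξ₁ − 1ξ₂ = 6.9 → ξ₂ = (1·44.69 − 6.9)/1 = 37.79 mol/s.
Outlet amounts (n = n₀ + Σ ν·ξ):
  V: 117 − 1(44.69) = 72.31
  M: 0 + 1(44.69) − 1(37.79) = 6.9
  Q: 0 + 2(37.79) = 75.59

ξ₂ = 37.8 mol/s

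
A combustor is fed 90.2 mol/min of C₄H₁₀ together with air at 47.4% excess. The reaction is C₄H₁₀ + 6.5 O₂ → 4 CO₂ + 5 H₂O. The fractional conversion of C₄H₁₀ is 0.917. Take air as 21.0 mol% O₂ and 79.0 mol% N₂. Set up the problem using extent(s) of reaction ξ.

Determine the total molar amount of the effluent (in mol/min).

4330 mol/min

Stoichiometric O₂ = 6.5 × 90.2 = 586.3 mol/min; O₂ fed = 586.3 × 1.474 = 864.2 mol/min.
N₂ fed = 864.2 × 79/21 = 3251 mol/min.
Fuel reacted = 0.917 × 90.2 → ξ = 82.71 mol/min.
Outlet (n = n₀ + ν ξ):
  C₄H₁₀: 90.2 − 1(82.71) = 7.487
  O₂: 864.2 − 6.5(82.71) = 326.6
  N₂: 3251 (inert)
  CO₂: 0 + 4(82.71) = 330.9
  H₂O: 0 + 5(82.71) = 413.6
Total out = 7.487 + 326.6 + 3251 + 330.9 + 413.6 = 4330 mol/min.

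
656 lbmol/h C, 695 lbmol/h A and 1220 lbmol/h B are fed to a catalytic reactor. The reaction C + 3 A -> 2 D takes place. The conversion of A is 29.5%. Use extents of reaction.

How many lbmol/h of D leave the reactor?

137 lbmol/h

A reacted = 0.295 × 695 = 205 lbmol/h; ν_A = −3, so ξ = 205/3 = 68.34 lbmol/h.
Outlet amounts (n = n₀ + ν ξ):
  C: 656 − 1(68.34) = 587.7
  A: 695 − 3(68.34) = 490
  D: 0 + 2(68.34) = 136.7
  B: 1220 (inert)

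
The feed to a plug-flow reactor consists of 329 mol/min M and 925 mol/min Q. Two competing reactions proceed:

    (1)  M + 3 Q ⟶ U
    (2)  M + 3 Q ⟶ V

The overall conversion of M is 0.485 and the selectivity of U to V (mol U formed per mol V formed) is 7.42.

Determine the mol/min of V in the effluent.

19 mol/min

Conversion of M: M consumed = 0.485 × 329 = 159.6 mol/min = 1ξ₁ + 1ξ₂.
Selectivity: 1ξ₁ / (1ξ₂) = 7.42 → ξ₁ = 7.42 ξ₂.
Substitute: (1·7.42 + 1) ξ₂ = 159.6 → ξ₂ = 18.95 mol/min, ξ₁ = 140.6 mol/min.
Outlet amounts (n = n₀ + Σ ν·ξ):
  M: 329 − 1(140.6) − 1(18.95) = 169.4
  Q: 925 − 3(140.6) − 3(18.95) = 446.3
  U: 0 + 1(140.6) = 140.6
  V: 0 + 1(18.95) = 18.95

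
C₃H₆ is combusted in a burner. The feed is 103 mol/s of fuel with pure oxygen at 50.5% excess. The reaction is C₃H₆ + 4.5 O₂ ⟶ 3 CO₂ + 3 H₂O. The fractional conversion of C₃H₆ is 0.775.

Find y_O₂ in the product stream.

0.403

Stoichiometric O₂ = 4.5 × 103 = 463.5 mol/s; O₂ fed = 463.5 × 1.505 = 697.6 mol/s.
Fuel reacted = 0.775 × 103 → ξ = 79.83 mol/s.
Outlet (n = n₀ + ν ξ):
  C₃H₆: 103 − 1(79.83) = 23.17
  O₂: 697.6 − 4.5(79.83) = 338.4
  CO₂: 0 + 3(79.83) = 239.5
  H₂O: 0 + 3(79.83) = 239.5
Total out = 840.5 mol/s; y_O₂ = 338.4 / 840.5 = 0.4026.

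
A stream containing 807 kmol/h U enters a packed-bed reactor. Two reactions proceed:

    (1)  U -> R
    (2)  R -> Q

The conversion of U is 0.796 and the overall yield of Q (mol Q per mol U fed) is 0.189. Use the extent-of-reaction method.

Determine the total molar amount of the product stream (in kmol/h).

Conversion of U: U consumed = 1ξ₁ = 0.796 × 807 → ξ₁ = 642.4 kmol/h.
Yield of Q: 1ξ₂ / 807 = 0.189 → ξ₂ = 152.5 kmol/h.
Outlet amounts (n = n₀ + Σ ν·ξ):
  U: 807 − 1(642.4) = 164.6
  R: 0 + 1(642.4) − 1(152.5) = 489.8
  Q: 0 + 1(152.5) = 152.5
Total out = 164.6 + 489.8 + 152.5 = 807 kmol/h.

807 kmol/h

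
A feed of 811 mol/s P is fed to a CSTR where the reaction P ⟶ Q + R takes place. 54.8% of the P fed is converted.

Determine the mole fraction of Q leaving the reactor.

0.354

P reacted = 0.548 × 811 = 444.4 mol/s; ν_P = −1, so ξ = 444.4/1 = 444.4 mol/s.
Outlet amounts (n = n₀ + ν ξ):
  P: 811 − 1(444.4) = 366.6
  Q: 0 + 1(444.4) = 444.4
  R: 0 + 1(444.4) = 444.4
Total out = 1255 mol/s; y_Q = 444.4 / 1255 = 0.354.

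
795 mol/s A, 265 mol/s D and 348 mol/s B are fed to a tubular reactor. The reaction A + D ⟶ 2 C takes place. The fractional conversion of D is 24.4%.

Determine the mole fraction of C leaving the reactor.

0.0918

D reacted = 0.244 × 265 = 64.66 mol/s; ν_D = −1, so ξ = 64.66/1 = 64.66 mol/s.
Outlet amounts (n = n₀ + ν ξ):
  A: 795 − 1(64.66) = 730.3
  D: 265 − 1(64.66) = 200.3
  C: 0 + 2(64.66) = 129.3
  B: 348 (inert)
Total out = 1408 mol/s; y_C = 129.3 / 1408 = 0.09185.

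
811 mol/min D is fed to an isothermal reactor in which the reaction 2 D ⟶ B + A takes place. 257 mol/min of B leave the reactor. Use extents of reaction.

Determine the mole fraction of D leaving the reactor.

For B: n = n₀ + 1ξ → 257 = 0 + 1ξ, giving ξ = 257 mol/min.
Outlet amounts (n = n₀ + ν ξ):
  D: 811 − 2(257) = 297
  B: 0 + 1(257) = 257
  A: 0 + 1(257) = 257
Total out = 811 mol/min; y_D = 297 / 811 = 0.3662.

0.366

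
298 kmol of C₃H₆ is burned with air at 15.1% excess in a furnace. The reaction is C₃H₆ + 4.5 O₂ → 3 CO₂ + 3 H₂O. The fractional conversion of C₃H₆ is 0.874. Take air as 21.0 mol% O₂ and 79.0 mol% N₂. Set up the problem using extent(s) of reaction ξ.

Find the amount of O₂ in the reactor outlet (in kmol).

Stoichiometric O₂ = 4.5 × 298 = 1341 kmol; O₂ fed = 1341 × 1.151 = 1543 kmol.
N₂ fed = 1543 × 79/21 = 5806 kmol.
Fuel reacted = 0.874 × 298 → ξ = 260.5 kmol.
Outlet (n = n₀ + ν ξ):
  C₃H₆: 298 − 1(260.5) = 37.55
  O₂: 1543 − 4.5(260.5) = 371.5
  N₂: 5806 (inert)
  CO₂: 0 + 3(260.5) = 781.4
  H₂O: 0 + 3(260.5) = 781.4

371 kmol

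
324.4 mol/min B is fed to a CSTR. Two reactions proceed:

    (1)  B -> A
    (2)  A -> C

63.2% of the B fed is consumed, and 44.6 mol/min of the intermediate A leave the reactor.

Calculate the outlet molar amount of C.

160 mol/min

Conversion of B: B consumed = 1ξ₁ = 0.632 × 324.4 → ξ₁ = 205 mol/min.
A balance: n_A = 0 + 1ξ₁ − 1ξ₂ = 44.6 → ξ₂ = (1·205 − 44.6)/1 = 160.4 mol/min.
Outlet amounts (n = n₀ + Σ ν·ξ):
  B: 324.4 − 1(205) = 119.4
  A: 0 + 1(205) − 1(160.4) = 44.6
  C: 0 + 1(160.4) = 160.4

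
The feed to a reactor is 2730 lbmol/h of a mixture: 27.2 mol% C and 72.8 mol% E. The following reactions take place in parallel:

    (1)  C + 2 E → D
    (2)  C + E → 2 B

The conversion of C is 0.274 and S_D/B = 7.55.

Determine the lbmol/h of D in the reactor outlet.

Conversion of C: C consumed = 0.274 × 742.6 = 203.5 lbmol/h = 1ξ₁ + 1ξ₂.
Selectivity: 1ξ₁ / (2ξ₂) = 7.55 → ξ₁ = 15.1 ξ₂.
Substitute: (1·15.1 + 1) ξ₂ = 203.5 → ξ₂ = 12.64 lbmol/h, ξ₁ = 190.8 lbmol/h.
Outlet amounts (n = n₀ + Σ ν·ξ):
  C: 742.6 − 1(190.8) − 1(12.64) = 539.1
  E: 1987 − 2(190.8) − 1(12.64) = 1593
  D: 0 + 1(190.8) = 190.8
  B: 0 + 2(12.64) = 25.27

191 lbmol/h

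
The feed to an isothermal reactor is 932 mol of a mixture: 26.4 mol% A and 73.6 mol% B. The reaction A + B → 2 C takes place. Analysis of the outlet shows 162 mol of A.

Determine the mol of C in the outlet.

For A: n = n₀ − 1ξ → 162 = 246 − 1ξ, giving ξ = 84.05 mol.
Outlet amounts (n = n₀ + ν ξ):
  A: 246 − 1(84.05) = 162
  B: 686 − 1(84.05) = 601.9
  C: 0 + 2(84.05) = 168.1

168 mol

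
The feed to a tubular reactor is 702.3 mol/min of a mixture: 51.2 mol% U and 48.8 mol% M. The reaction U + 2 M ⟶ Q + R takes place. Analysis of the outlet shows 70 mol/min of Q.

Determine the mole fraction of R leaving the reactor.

0.111

For Q: n = n₀ + 1ξ → 70 = 0 + 1ξ, giving ξ = 70 mol/min.
Outlet amounts (n = n₀ + ν ξ):
  U: 359.6 − 1(70) = 289.6
  M: 342.7 − 2(70) = 202.7
  Q: 0 + 1(70) = 70
  R: 0 + 1(70) = 70
Total out = 632.3 mol/min; y_R = 70 / 632.3 = 0.1107.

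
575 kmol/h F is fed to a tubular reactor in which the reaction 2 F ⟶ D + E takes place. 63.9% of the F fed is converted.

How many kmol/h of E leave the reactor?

F reacted = 0.639 × 575 = 367.4 kmol/h; ν_F = −2, so ξ = 367.4/2 = 183.7 kmol/h.
Outlet amounts (n = n₀ + ν ξ):
  F: 575 − 2(183.7) = 207.6
  D: 0 + 1(183.7) = 183.7
  E: 0 + 1(183.7) = 183.7

184 kmol/h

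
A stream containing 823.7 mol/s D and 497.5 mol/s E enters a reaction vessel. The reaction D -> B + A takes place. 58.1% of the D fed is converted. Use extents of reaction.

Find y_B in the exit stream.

D reacted = 0.581 × 823.7 = 478.6 mol/s; ν_D = −1, so ξ = 478.6/1 = 478.6 mol/s.
Outlet amounts (n = n₀ + ν ξ):
  D: 823.7 − 1(478.6) = 345.1
  B: 0 + 1(478.6) = 478.6
  A: 0 + 1(478.6) = 478.6
  E: 497.5 (inert)
Total out = 1800 mol/s; y_B = 478.6 / 1800 = 0.2659.

0.266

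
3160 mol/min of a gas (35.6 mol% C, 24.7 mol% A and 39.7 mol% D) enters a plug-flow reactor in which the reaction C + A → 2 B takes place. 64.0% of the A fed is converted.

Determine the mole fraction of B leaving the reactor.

0.316

A reacted = 0.64 × 780.5 = 499.5 mol/min; ν_A = −1, so ξ = 499.5/1 = 499.5 mol/min.
Outlet amounts (n = n₀ + ν ξ):
  C: 1125 − 1(499.5) = 625.4
  A: 780.5 − 1(499.5) = 281
  B: 0 + 2(499.5) = 999.1
  D: 1255 (inert)
Total out = 3160 mol/min; y_B = 999.1 / 3160 = 0.3162.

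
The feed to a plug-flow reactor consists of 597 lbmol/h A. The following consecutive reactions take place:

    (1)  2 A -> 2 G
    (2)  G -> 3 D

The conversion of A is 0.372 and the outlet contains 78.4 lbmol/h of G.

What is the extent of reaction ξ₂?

ξ₂ = 144 lbmol/h

Conversion of A: A consumed = 2ξ₁ = 0.372 × 597 → ξ₁ = 111 lbmol/h.
G balance: n_G = 0 + 2ξ₁ − 1ξ₂ = 78.4 → ξ₂ = (2·111 − 78.4)/1 = 143.7 lbmol/h.
Outlet amounts (n = n₀ + Σ ν·ξ):
  A: 597 − 2(111) = 374.9
  G: 0 + 2(111) − 1(143.7) = 78.4
  D: 0 + 3(143.7) = 431.1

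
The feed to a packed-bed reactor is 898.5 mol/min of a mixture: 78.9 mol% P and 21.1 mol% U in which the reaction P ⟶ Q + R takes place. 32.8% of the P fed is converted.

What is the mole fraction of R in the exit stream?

P reacted = 0.328 × 708.9 = 232.5 mol/min; ν_P = −1, so ξ = 232.5/1 = 232.5 mol/min.
Outlet amounts (n = n₀ + ν ξ):
  P: 708.9 − 1(232.5) = 476.4
  Q: 0 + 1(232.5) = 232.5
  R: 0 + 1(232.5) = 232.5
  U: 189.6 (inert)
Total out = 1131 mol/min; y_R = 232.5 / 1131 = 0.2056.

0.206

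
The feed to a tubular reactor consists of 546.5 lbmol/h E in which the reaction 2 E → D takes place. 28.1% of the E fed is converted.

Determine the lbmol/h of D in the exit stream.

E reacted = 0.281 × 546.5 = 153.6 lbmol/h; ν_E = −2, so ξ = 153.6/2 = 76.78 lbmol/h.
Outlet amounts (n = n₀ + ν ξ):
  E: 546.5 − 2(76.78) = 392.9
  D: 0 + 1(76.78) = 76.78

76.8 lbmol/h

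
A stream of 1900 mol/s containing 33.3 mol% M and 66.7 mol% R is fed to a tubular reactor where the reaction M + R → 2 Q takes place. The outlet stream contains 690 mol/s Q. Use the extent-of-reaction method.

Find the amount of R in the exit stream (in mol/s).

For Q: n = n₀ + 2ξ → 690 = 0 + 2ξ, giving ξ = 345 mol/s.
Outlet amounts (n = n₀ + ν ξ):
  M: 632.7 − 1(345) = 287.7
  R: 1267 − 1(345) = 922.3
  Q: 0 + 2(345) = 690

922 mol/s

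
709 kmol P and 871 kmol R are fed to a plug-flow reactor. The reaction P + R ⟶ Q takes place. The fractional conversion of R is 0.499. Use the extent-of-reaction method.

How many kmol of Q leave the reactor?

435 kmol

R reacted = 0.499 × 871 = 434.6 kmol; ν_R = −1, so ξ = 434.6/1 = 434.6 kmol.
Outlet amounts (n = n₀ + ν ξ):
  P: 709 − 1(434.6) = 274.4
  R: 871 − 1(434.6) = 436.4
  Q: 0 + 1(434.6) = 434.6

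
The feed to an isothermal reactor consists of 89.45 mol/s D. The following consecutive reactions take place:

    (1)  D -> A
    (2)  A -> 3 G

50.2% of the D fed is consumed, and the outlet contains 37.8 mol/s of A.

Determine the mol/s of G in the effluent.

21.3 mol/s

Conversion of D: D consumed = 1ξ₁ = 0.502 × 89.45 → ξ₁ = 44.9 mol/s.
A balance: n_A = 0 + 1ξ₁ − 1ξ₂ = 37.8 → ξ₂ = (1·44.9 − 37.8)/1 = 7.104 mol/s.
Outlet amounts (n = n₀ + Σ ν·ξ):
  D: 89.45 − 1(44.9) = 44.55
  A: 0 + 1(44.9) − 1(7.104) = 37.8
  G: 0 + 3(7.104) = 21.31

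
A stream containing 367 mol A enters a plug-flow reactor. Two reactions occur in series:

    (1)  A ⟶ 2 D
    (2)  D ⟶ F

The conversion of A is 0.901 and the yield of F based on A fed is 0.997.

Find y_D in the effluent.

0.423

Conversion of A: A consumed = 1ξ₁ = 0.901 × 367 → ξ₁ = 330.7 mol.
Yield of F: 1ξ₂ / 367 = 0.997 → ξ₂ = 365.9 mol.
Outlet amounts (n = n₀ + Σ ν·ξ):
  A: 367 − 1(330.7) = 36.33
  D: 0 + 2(330.7) − 1(365.9) = 295.4
  F: 0 + 1(365.9) = 365.9
Total out = 697.7 mol; y_D = 295.4 / 697.7 = 0.4235.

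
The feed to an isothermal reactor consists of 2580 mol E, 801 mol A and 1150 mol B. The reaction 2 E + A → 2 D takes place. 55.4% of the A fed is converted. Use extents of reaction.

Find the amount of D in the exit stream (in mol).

A reacted = 0.554 × 801 = 443.8 mol; ν_A = −1, so ξ = 443.8/1 = 443.8 mol.
Outlet amounts (n = n₀ + ν ξ):
  E: 2580 − 2(443.8) = 1692
  A: 801 − 1(443.8) = 357.2
  D: 0 + 2(443.8) = 887.5
  B: 1150 (inert)

888 mol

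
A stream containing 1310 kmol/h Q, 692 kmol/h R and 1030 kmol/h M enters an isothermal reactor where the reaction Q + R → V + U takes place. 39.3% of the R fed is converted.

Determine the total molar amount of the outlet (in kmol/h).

R reacted = 0.393 × 692 = 272 kmol/h; ν_R = −1, so ξ = 272/1 = 272 kmol/h.
Outlet amounts (n = n₀ + ν ξ):
  Q: 1310 − 1(272) = 1038
  R: 692 − 1(272) = 420
  V: 0 + 1(272) = 272
  U: 0 + 1(272) = 272
  M: 1030 (inert)
Total out = 1038 + 420 + 272 + 272 + 1030 = 3032 kmol/h.

3030 kmol/h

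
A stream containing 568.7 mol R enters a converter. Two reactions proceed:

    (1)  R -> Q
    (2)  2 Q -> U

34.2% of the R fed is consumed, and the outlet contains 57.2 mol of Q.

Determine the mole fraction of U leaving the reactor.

Conversion of R: R consumed = 1ξ₁ = 0.342 × 568.7 → ξ₁ = 194.5 mol.
Q balance: n_Q = 0 + 1ξ₁ − 2ξ₂ = 57.2 → ξ₂ = (1·194.5 − 57.2)/2 = 68.65 mol.
Outlet amounts (n = n₀ + Σ ν·ξ):
  R: 568.7 − 1(194.5) = 374.2
  Q: 0 + 1(194.5) − 2(68.65) = 57.2
  U: 0 + 1(68.65) = 68.65
Total out = 500.1 mol; y_U = 68.65 / 500.1 = 0.1373.

0.137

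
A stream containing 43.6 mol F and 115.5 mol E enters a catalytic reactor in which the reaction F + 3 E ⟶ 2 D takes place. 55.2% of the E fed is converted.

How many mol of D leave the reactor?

42.5 mol

E reacted = 0.552 × 115.5 = 63.76 mol; ν_E = −3, so ξ = 63.76/3 = 21.25 mol.
Outlet amounts (n = n₀ + ν ξ):
  F: 43.6 − 1(21.25) = 22.35
  E: 115.5 − 3(21.25) = 51.74
  D: 0 + 2(21.25) = 42.5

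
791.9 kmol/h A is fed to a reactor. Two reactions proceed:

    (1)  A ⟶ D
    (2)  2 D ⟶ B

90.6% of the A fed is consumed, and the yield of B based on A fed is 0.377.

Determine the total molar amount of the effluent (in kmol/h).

493 kmol/h

Conversion of A: A consumed = 1ξ₁ = 0.906 × 791.9 → ξ₁ = 717.5 kmol/h.
Yield of B: 1ξ₂ / 791.9 = 0.377 → ξ₂ = 298.5 kmol/h.
Outlet amounts (n = n₀ + Σ ν·ξ):
  A: 791.9 − 1(717.5) = 74.44
  D: 0 + 1(717.5) − 2(298.5) = 120.4
  B: 0 + 1(298.5) = 298.5
Total out = 74.44 + 120.4 + 298.5 = 493.4 kmol/h.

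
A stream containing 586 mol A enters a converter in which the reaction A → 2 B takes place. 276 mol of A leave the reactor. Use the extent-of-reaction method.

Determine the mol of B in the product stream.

620 mol

For A: n = n₀ − 1ξ → 276 = 586 − 1ξ, giving ξ = 310 mol.
Outlet amounts (n = n₀ + ν ξ):
  A: 586 − 1(310) = 276
  B: 0 + 2(310) = 620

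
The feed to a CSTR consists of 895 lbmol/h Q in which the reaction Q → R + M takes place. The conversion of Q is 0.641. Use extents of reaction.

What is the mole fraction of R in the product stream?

Q reacted = 0.641 × 895 = 573.7 lbmol/h; ν_Q = −1, so ξ = 573.7/1 = 573.7 lbmol/h.
Outlet amounts (n = n₀ + ν ξ):
  Q: 895 − 1(573.7) = 321.3
  R: 0 + 1(573.7) = 573.7
  M: 0 + 1(573.7) = 573.7
Total out = 1469 lbmol/h; y_R = 573.7 / 1469 = 0.3906.

0.391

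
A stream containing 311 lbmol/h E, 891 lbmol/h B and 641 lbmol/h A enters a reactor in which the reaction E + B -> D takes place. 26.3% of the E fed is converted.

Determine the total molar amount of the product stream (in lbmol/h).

1760 lbmol/h

E reacted = 0.263 × 311 = 81.79 lbmol/h; ν_E = −1, so ξ = 81.79/1 = 81.79 lbmol/h.
Outlet amounts (n = n₀ + ν ξ):
  E: 311 − 1(81.79) = 229.2
  B: 891 − 1(81.79) = 809.2
  D: 0 + 1(81.79) = 81.79
  A: 641 (inert)
Total out = 229.2 + 809.2 + 81.79 + 641 = 1761 lbmol/h.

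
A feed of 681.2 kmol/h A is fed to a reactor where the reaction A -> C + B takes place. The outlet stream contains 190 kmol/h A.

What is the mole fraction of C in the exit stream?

0.419

For A: n = n₀ − 1ξ → 190 = 681.2 − 1ξ, giving ξ = 491.2 kmol/h.
Outlet amounts (n = n₀ + ν ξ):
  A: 681.2 − 1(491.2) = 190
  C: 0 + 1(491.2) = 491.2
  B: 0 + 1(491.2) = 491.2
Total out = 1172 kmol/h; y_C = 491.2 / 1172 = 0.419.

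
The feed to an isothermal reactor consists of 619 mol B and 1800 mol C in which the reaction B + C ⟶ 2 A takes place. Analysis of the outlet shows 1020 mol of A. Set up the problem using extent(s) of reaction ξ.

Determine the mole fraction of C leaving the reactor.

0.533

For A: n = n₀ + 2ξ → 1020 = 0 + 2ξ, giving ξ = 510 mol.
Outlet amounts (n = n₀ + ν ξ):
  B: 619 − 1(510) = 109
  C: 1800 − 1(510) = 1290
  A: 0 + 2(510) = 1020
Total out = 2419 mol; y_C = 1290 / 2419 = 0.5333.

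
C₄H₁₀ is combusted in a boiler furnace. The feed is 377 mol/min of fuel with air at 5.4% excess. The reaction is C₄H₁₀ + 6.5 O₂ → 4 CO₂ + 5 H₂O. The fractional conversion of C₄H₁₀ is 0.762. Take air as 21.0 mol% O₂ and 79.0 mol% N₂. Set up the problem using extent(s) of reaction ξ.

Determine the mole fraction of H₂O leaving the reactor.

Stoichiometric O₂ = 6.5 × 377 = 2450 mol/min; O₂ fed = 2450 × 1.054 = 2583 mol/min.
N₂ fed = 2583 × 79/21 = 9716 mol/min.
Fuel reacted = 0.762 × 377 → ξ = 287.3 mol/min.
Outlet (n = n₀ + ν ξ):
  C₄H₁₀: 377 − 1(287.3) = 89.73
  O₂: 2583 − 6.5(287.3) = 715.5
  N₂: 9716 (inert)
  CO₂: 0 + 4(287.3) = 1149
  H₂O: 0 + 5(287.3) = 1436
Total out = 13110 mol/min; y_H₂O = 1436 / 13110 = 0.1096.

0.11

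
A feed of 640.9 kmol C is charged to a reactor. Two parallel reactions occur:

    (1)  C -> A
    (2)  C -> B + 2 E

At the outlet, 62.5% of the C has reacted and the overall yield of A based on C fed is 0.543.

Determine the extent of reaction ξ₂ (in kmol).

ξ₂ = 52.6 kmol

Yield of A: 1ξ₁ / 640.9 = 0.543 → ξ₁ = 348 kmol.
Conversion of C: 1ξ₁ + 1ξ₂ = 0.625 × 640.9 = 400.6 → ξ₂ = 52.55 kmol.
Outlet amounts (n = n₀ + Σ ν·ξ):
  C: 640.9 − 1(348) − 1(52.55) = 240.3
  A: 0 + 1(348) = 348
  B: 0 + 1(52.55) = 52.55
  E: 0 + 2(52.55) = 105.1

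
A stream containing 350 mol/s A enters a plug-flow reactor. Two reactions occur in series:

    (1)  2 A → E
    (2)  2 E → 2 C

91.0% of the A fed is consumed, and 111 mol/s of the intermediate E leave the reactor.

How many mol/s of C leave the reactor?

Conversion of A: A consumed = 2ξ₁ = 0.91 × 350 → ξ₁ = 159.2 mol/s.
E balance: n_E = 0 + 1ξ₁ − 2ξ₂ = 111 → ξ₂ = (1·159.2 − 111)/2 = 24.12 mol/s.
Outlet amounts (n = n₀ + Σ ν·ξ):
  A: 350 − 2(159.2) = 31.5
  E: 0 + 1(159.2) − 2(24.12) = 111
  C: 0 + 2(24.12) = 48.25

48.2 mol/s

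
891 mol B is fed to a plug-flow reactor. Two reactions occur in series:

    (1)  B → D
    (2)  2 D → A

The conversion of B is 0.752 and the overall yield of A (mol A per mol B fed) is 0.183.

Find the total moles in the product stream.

728 mol

Conversion of B: B consumed = 1ξ₁ = 0.752 × 891 → ξ₁ = 670 mol.
Yield of A: 1ξ₂ / 891 = 0.183 → ξ₂ = 163.1 mol.
Outlet amounts (n = n₀ + Σ ν·ξ):
  B: 891 − 1(670) = 221
  D: 0 + 1(670) − 2(163.1) = 343.9
  A: 0 + 1(163.1) = 163.1
Total out = 221 + 343.9 + 163.1 = 727.9 mol.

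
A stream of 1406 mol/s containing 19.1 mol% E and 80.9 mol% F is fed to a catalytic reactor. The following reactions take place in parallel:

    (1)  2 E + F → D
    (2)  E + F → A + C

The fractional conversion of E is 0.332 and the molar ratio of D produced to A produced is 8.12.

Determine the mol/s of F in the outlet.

1090 mol/s

Conversion of E: E consumed = 0.332 × 268.5 = 89.16 mol/s = 2ξ₁ + 1ξ₂.
Selectivity: 1ξ₁ / (1ξ₂) = 8.12 → ξ₁ = 8.12 ξ₂.
Substitute: (2·8.12 + 1) ξ₂ = 89.16 → ξ₂ = 5.172 mol/s, ξ₁ = 41.99 mol/s.
Outlet amounts (n = n₀ + Σ ν·ξ):
  E: 268.5 − 2(41.99) − 1(5.172) = 179.4
  F: 1137 − 1(41.99) − 1(5.172) = 1090
  D: 0 + 1(41.99) = 41.99
  A: 0 + 1(5.172) = 5.172
  C: 0 + 1(5.172) = 5.172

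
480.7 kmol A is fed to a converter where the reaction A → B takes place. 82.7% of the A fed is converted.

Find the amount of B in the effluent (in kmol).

398 kmol

A reacted = 0.827 × 480.7 = 397.5 kmol; ν_A = −1, so ξ = 397.5/1 = 397.5 kmol.
Outlet amounts (n = n₀ + ν ξ):
  A: 480.7 − 1(397.5) = 83.16
  B: 0 + 1(397.5) = 397.5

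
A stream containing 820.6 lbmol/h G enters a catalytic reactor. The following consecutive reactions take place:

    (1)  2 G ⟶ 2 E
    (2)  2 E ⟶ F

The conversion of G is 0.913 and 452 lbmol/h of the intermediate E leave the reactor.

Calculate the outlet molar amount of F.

Conversion of G: G consumed = 2ξ₁ = 0.913 × 820.6 → ξ₁ = 374.6 lbmol/h.
E balance: n_E = 0 + 2ξ₁ − 2ξ₂ = 452 → ξ₂ = (2·374.6 − 452)/2 = 148.6 lbmol/h.
Outlet amounts (n = n₀ + Σ ν·ξ):
  G: 820.6 − 2(374.6) = 71.39
  E: 0 + 2(374.6) − 2(148.6) = 452
  F: 0 + 1(148.6) = 148.6

149 lbmol/h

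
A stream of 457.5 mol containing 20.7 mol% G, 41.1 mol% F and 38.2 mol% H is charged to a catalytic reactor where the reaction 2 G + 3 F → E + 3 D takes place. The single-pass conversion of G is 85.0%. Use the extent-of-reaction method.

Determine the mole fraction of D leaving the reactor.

0.289

G reacted = 0.85 × 94.7 = 80.5 mol; ν_G = −2, so ξ = 80.5/2 = 40.25 mol.
Outlet amounts (n = n₀ + ν ξ):
  G: 94.7 − 2(40.25) = 14.21
  F: 188 − 3(40.25) = 67.29
  E: 0 + 1(40.25) = 40.25
  D: 0 + 3(40.25) = 120.7
  H: 174.8 (inert)
Total out = 417.3 mol; y_D = 120.7 / 417.3 = 0.2894.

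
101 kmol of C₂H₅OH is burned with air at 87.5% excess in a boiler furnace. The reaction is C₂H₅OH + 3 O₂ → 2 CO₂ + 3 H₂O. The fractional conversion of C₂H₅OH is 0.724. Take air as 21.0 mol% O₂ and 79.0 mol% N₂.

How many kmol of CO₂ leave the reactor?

Stoichiometric O₂ = 3 × 101 = 303 kmol; O₂ fed = 303 × 1.875 = 568.1 kmol.
N₂ fed = 568.1 × 79/21 = 2137 kmol.
Fuel reacted = 0.724 × 101 → ξ = 73.12 kmol.
Outlet (n = n₀ + ν ξ):
  C₂H₅OH: 101 − 1(73.12) = 27.88
  O₂: 568.1 − 3(73.12) = 348.8
  N₂: 2137 (inert)
  CO₂: 0 + 2(73.12) = 146.2
  H₂O: 0 + 3(73.12) = 219.4

146 kmol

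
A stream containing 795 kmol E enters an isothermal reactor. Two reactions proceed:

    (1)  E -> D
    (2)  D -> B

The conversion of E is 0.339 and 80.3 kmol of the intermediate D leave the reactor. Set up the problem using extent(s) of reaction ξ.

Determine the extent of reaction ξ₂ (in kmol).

ξ₂ = 189 kmol

Conversion of E: E consumed = 1ξ₁ = 0.339 × 795 → ξ₁ = 269.5 kmol.
D balance: n_D = 0 + 1ξ₁ − 1ξ₂ = 80.3 → ξ₂ = (1·269.5 − 80.3)/1 = 189.2 kmol.
Outlet amounts (n = n₀ + Σ ν·ξ):
  E: 795 − 1(269.5) = 525.5
  D: 0 + 1(269.5) − 1(189.2) = 80.3
  B: 0 + 1(189.2) = 189.2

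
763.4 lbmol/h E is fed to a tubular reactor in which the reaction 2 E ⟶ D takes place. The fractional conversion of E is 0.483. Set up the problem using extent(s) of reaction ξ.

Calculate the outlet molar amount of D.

E reacted = 0.483 × 763.4 = 368.7 lbmol/h; ν_E = −2, so ξ = 368.7/2 = 184.4 lbmol/h.
Outlet amounts (n = n₀ + ν ξ):
  E: 763.4 − 2(184.4) = 394.7
  D: 0 + 1(184.4) = 184.4

184 lbmol/h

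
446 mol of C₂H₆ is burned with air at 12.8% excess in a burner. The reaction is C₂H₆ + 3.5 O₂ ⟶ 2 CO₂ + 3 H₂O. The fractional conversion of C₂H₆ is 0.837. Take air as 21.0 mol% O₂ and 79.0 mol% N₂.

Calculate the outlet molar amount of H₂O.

1120 mol

Stoichiometric O₂ = 3.5 × 446 = 1561 mol; O₂ fed = 1561 × 1.128 = 1761 mol.
N₂ fed = 1761 × 79/21 = 6624 mol.
Fuel reacted = 0.837 × 446 → ξ = 373.3 mol.
Outlet (n = n₀ + ν ξ):
  C₂H₆: 446 − 1(373.3) = 72.7
  O₂: 1761 − 3.5(373.3) = 454.3
  N₂: 6624 (inert)
  CO₂: 0 + 2(373.3) = 746.6
  H₂O: 0 + 3(373.3) = 1120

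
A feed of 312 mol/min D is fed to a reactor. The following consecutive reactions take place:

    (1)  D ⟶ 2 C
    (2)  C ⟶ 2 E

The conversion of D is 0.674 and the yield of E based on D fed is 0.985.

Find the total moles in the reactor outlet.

676 mol/min

Conversion of D: D consumed = 1ξ₁ = 0.674 × 312 → ξ₁ = 210.3 mol/min.
Yield of E: 2ξ₂ / 312 = 0.985 → ξ₂ = 153.7 mol/min.
Outlet amounts (n = n₀ + Σ ν·ξ):
  D: 312 − 1(210.3) = 101.7
  C: 0 + 2(210.3) − 1(153.7) = 266.9
  E: 0 + 2(153.7) = 307.3
Total out = 101.7 + 266.9 + 307.3 = 675.9 mol/min.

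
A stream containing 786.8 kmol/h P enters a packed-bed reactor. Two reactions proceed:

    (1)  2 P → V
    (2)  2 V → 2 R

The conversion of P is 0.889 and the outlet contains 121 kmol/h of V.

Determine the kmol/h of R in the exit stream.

229 kmol/h

Conversion of P: P consumed = 2ξ₁ = 0.889 × 786.8 → ξ₁ = 349.7 kmol/h.
V balance: n_V = 0 + 1ξ₁ − 2ξ₂ = 121 → ξ₂ = (1·349.7 − 121)/2 = 114.4 kmol/h.
Outlet amounts (n = n₀ + Σ ν·ξ):
  P: 786.8 − 2(349.7) = 87.33
  V: 0 + 1(349.7) − 2(114.4) = 121
  R: 0 + 2(114.4) = 228.7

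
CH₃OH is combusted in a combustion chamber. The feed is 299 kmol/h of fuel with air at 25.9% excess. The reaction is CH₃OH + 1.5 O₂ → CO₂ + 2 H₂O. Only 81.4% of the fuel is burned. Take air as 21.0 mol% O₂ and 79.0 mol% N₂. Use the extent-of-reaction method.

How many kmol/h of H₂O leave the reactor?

487 kmol/h

Stoichiometric O₂ = 1.5 × 299 = 448.5 kmol/h; O₂ fed = 448.5 × 1.259 = 564.7 kmol/h.
N₂ fed = 564.7 × 79/21 = 2124 kmol/h.
Fuel reacted = 0.814 × 299 → ξ = 243.4 kmol/h.
Outlet (n = n₀ + ν ξ):
  CH₃OH: 299 − 1(243.4) = 55.61
  O₂: 564.7 − 1.5(243.4) = 199.6
  N₂: 2124 (inert)
  CO₂: 0 + 1(243.4) = 243.4
  H₂O: 0 + 2(243.4) = 486.8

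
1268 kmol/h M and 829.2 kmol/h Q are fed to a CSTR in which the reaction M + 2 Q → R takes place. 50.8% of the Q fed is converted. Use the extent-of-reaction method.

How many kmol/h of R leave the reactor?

Q reacted = 0.508 × 829.2 = 421.2 kmol/h; ν_Q = −2, so ξ = 421.2/2 = 210.6 kmol/h.
Outlet amounts (n = n₀ + ν ξ):
  M: 1268 − 1(210.6) = 1057
  Q: 829.2 − 2(210.6) = 408
  R: 0 + 1(210.6) = 210.6

211 kmol/h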